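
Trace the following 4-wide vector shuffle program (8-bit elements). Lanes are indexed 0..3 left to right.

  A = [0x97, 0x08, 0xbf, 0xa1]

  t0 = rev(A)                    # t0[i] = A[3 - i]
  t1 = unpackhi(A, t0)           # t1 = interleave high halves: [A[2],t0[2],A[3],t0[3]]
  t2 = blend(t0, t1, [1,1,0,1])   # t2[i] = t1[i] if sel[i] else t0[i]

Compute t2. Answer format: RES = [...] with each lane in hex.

RES = [ 0xbf  0x08  0x08  0x97 ]

→ t0 |a1|bf|08|97|
→ t1 |bf|08|a1|97|
→ t2 |bf|08|08|97|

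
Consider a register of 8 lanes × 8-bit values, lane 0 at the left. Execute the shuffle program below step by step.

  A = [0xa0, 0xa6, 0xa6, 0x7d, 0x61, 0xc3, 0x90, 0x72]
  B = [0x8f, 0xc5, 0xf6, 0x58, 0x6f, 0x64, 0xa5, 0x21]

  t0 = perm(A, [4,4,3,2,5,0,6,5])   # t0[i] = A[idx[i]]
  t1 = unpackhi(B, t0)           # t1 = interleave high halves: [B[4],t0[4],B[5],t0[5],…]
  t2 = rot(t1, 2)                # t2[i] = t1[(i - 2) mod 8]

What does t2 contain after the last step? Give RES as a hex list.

RES = [0x21, 0xc3, 0x6f, 0xc3, 0x64, 0xa0, 0xa5, 0x90]

t0 = [0x61, 0x61, 0x7d, 0xa6, 0xc3, 0xa0, 0x90, 0xc3]
t1 = [0x6f, 0xc3, 0x64, 0xa0, 0xa5, 0x90, 0x21, 0xc3]
t2 = [0x21, 0xc3, 0x6f, 0xc3, 0x64, 0xa0, 0xa5, 0x90]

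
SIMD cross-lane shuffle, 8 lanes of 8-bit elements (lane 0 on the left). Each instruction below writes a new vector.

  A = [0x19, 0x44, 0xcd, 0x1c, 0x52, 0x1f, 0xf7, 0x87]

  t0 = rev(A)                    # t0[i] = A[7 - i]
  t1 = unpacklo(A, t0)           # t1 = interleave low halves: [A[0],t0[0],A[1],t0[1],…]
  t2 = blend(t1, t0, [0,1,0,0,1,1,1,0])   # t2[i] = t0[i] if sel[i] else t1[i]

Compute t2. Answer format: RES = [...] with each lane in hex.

→ t0 |87|f7|1f|52|1c|cd|44|19|
→ t1 |19|87|44|f7|cd|1f|1c|52|
→ t2 |19|f7|44|f7|1c|cd|44|52|

RES = [ 0x19  0xf7  0x44  0xf7  0x1c  0xcd  0x44  0x52 ]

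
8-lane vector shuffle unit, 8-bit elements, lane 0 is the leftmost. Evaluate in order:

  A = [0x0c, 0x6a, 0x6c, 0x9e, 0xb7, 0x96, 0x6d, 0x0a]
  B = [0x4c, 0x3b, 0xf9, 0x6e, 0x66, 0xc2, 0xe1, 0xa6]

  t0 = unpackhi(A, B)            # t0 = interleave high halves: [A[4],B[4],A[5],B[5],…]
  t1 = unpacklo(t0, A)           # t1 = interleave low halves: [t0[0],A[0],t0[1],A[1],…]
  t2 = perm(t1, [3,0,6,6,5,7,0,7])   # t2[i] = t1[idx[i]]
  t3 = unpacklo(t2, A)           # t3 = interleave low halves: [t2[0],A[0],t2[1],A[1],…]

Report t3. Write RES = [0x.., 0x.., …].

RES = [0x6a, 0x0c, 0xb7, 0x6a, 0xc2, 0x6c, 0xc2, 0x9e]

t0 = [0xb7, 0x66, 0x96, 0xc2, 0x6d, 0xe1, 0x0a, 0xa6]
t1 = [0xb7, 0x0c, 0x66, 0x6a, 0x96, 0x6c, 0xc2, 0x9e]
t2 = [0x6a, 0xb7, 0xc2, 0xc2, 0x6c, 0x9e, 0xb7, 0x9e]
t3 = [0x6a, 0x0c, 0xb7, 0x6a, 0xc2, 0x6c, 0xc2, 0x9e]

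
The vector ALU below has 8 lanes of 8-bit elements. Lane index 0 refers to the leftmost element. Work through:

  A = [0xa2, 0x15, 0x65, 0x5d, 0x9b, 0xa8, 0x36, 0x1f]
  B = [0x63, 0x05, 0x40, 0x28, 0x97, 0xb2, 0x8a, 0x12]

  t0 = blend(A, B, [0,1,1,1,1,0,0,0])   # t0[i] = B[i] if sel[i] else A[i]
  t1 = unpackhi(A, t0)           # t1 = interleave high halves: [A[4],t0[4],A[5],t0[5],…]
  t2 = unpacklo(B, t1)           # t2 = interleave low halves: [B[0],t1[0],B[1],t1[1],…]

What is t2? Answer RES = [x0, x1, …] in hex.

t0 = [0xa2, 0x05, 0x40, 0x28, 0x97, 0xa8, 0x36, 0x1f]
t1 = [0x9b, 0x97, 0xa8, 0xa8, 0x36, 0x36, 0x1f, 0x1f]
t2 = [0x63, 0x9b, 0x05, 0x97, 0x40, 0xa8, 0x28, 0xa8]

RES = [0x63, 0x9b, 0x05, 0x97, 0x40, 0xa8, 0x28, 0xa8]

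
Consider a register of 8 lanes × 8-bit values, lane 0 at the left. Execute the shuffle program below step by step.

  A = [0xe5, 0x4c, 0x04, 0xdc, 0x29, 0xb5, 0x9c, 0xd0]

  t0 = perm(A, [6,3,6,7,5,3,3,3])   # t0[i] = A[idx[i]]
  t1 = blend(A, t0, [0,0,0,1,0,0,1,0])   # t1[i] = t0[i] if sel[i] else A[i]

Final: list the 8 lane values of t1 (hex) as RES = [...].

  t0: 9c dc 9c d0 b5 dc dc dc
  t1: e5 4c 04 d0 29 b5 dc d0

RES = [ 0xe5  0x4c  0x04  0xd0  0x29  0xb5  0xdc  0xd0 ]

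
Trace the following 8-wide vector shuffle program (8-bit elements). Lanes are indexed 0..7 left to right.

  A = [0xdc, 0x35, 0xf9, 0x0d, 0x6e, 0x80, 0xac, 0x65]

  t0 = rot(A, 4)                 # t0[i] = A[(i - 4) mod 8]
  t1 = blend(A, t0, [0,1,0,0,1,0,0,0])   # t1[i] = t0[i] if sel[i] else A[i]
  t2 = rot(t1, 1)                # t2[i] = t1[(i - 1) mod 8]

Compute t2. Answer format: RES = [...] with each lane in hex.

RES = [ 0x65  0xdc  0x80  0xf9  0x0d  0xdc  0x80  0xac ]

t0 = [0x6e, 0x80, 0xac, 0x65, 0xdc, 0x35, 0xf9, 0x0d]
t1 = [0xdc, 0x80, 0xf9, 0x0d, 0xdc, 0x80, 0xac, 0x65]
t2 = [0x65, 0xdc, 0x80, 0xf9, 0x0d, 0xdc, 0x80, 0xac]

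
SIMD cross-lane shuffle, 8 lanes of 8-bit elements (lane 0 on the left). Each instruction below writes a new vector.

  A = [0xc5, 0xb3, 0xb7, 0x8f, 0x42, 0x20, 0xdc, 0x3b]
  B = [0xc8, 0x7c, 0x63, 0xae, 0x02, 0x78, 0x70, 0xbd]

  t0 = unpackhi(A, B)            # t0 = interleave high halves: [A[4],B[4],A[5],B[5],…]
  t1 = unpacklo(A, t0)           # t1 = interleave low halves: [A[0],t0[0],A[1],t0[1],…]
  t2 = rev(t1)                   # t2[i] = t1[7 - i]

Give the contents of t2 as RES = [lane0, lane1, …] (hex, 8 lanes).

→ t0 |42|02|20|78|dc|70|3b|bd|
→ t1 |c5|42|b3|02|b7|20|8f|78|
→ t2 |78|8f|20|b7|02|b3|42|c5|

RES = [ 0x78  0x8f  0x20  0xb7  0x02  0xb3  0x42  0xc5 ]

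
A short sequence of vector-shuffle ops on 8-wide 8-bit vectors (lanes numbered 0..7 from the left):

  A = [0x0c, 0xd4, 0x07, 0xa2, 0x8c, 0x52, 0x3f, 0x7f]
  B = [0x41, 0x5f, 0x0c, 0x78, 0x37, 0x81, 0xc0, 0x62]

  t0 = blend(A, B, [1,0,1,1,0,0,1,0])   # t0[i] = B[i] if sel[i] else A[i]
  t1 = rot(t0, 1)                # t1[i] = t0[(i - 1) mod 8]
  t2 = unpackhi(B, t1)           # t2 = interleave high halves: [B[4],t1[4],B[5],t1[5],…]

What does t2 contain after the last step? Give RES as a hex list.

t0 = [0x41, 0xd4, 0x0c, 0x78, 0x8c, 0x52, 0xc0, 0x7f]
t1 = [0x7f, 0x41, 0xd4, 0x0c, 0x78, 0x8c, 0x52, 0xc0]
t2 = [0x37, 0x78, 0x81, 0x8c, 0xc0, 0x52, 0x62, 0xc0]

RES = [ 0x37  0x78  0x81  0x8c  0xc0  0x52  0x62  0xc0 ]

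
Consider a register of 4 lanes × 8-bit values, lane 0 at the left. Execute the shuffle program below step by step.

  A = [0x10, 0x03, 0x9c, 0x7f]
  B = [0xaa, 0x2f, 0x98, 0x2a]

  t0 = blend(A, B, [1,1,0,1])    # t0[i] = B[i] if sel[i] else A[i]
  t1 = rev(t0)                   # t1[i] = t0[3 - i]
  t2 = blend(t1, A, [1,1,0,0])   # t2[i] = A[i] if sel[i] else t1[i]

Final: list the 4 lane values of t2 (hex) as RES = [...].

RES = [ 0x10  0x03  0x2f  0xaa ]

→ t0 |aa|2f|9c|2a|
→ t1 |2a|9c|2f|aa|
→ t2 |10|03|2f|aa|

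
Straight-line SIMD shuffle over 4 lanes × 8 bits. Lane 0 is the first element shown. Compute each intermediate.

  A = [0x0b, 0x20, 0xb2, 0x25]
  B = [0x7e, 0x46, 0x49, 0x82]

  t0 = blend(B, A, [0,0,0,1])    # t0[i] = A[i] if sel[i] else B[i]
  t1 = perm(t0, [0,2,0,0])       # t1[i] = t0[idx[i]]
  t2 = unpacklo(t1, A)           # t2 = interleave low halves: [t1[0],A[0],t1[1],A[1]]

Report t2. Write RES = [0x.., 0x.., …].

RES = [ 0x7e  0x0b  0x49  0x20 ]

  t0: 7e 46 49 25
  t1: 7e 49 7e 7e
  t2: 7e 0b 49 20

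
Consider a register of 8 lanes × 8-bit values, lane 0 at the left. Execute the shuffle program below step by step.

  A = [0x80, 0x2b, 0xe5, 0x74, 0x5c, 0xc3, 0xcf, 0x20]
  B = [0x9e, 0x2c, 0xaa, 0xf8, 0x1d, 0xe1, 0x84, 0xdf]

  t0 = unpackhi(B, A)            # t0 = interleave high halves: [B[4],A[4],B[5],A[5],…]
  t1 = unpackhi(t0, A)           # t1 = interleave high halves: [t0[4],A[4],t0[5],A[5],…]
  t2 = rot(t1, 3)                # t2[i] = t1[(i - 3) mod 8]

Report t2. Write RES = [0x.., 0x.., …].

RES = [ 0xcf  0x20  0x20  0x84  0x5c  0xcf  0xc3  0xdf ]

t0 = [0x1d, 0x5c, 0xe1, 0xc3, 0x84, 0xcf, 0xdf, 0x20]
t1 = [0x84, 0x5c, 0xcf, 0xc3, 0xdf, 0xcf, 0x20, 0x20]
t2 = [0xcf, 0x20, 0x20, 0x84, 0x5c, 0xcf, 0xc3, 0xdf]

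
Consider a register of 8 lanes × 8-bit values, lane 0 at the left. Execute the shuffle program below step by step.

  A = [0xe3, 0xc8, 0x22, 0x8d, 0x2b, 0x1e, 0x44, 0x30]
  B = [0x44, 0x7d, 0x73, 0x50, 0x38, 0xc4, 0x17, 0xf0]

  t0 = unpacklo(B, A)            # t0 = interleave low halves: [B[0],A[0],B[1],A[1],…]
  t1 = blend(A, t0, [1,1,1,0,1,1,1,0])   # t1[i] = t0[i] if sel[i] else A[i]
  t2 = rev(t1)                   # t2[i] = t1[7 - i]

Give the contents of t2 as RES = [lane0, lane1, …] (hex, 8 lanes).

→ t0 |44|e3|7d|c8|73|22|50|8d|
→ t1 |44|e3|7d|8d|73|22|50|30|
→ t2 |30|50|22|73|8d|7d|e3|44|

RES = [0x30, 0x50, 0x22, 0x73, 0x8d, 0x7d, 0xe3, 0x44]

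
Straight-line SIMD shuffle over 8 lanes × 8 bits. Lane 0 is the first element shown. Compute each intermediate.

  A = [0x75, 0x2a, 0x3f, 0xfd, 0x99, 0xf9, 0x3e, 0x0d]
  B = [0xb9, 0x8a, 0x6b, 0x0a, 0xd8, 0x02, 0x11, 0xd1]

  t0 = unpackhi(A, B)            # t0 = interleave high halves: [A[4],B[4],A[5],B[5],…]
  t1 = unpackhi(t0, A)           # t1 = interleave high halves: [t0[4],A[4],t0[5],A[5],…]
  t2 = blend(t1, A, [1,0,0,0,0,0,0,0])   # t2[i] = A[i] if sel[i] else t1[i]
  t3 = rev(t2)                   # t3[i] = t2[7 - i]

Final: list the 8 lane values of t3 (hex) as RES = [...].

RES = [0x0d, 0xd1, 0x3e, 0x0d, 0xf9, 0x11, 0x99, 0x75]

  t0: 99 d8 f9 02 3e 11 0d d1
  t1: 3e 99 11 f9 0d 3e d1 0d
  t2: 75 99 11 f9 0d 3e d1 0d
  t3: 0d d1 3e 0d f9 11 99 75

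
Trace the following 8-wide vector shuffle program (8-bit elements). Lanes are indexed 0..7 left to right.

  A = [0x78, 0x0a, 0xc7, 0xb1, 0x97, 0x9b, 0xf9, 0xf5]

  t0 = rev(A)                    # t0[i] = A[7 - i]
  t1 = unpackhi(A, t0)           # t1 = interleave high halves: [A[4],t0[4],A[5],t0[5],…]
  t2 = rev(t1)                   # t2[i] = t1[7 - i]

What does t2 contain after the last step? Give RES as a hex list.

RES = [0x78, 0xf5, 0x0a, 0xf9, 0xc7, 0x9b, 0xb1, 0x97]

  t0: f5 f9 9b 97 b1 c7 0a 78
  t1: 97 b1 9b c7 f9 0a f5 78
  t2: 78 f5 0a f9 c7 9b b1 97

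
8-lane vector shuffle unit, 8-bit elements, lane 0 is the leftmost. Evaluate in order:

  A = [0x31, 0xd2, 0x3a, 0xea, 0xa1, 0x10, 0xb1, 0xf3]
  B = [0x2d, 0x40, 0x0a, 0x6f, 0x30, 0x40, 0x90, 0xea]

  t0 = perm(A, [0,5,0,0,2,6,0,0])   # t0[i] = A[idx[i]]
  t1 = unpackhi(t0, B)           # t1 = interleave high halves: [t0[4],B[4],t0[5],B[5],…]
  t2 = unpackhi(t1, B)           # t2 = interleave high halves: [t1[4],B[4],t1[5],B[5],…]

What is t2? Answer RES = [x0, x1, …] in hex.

  t0: 31 10 31 31 3a b1 31 31
  t1: 3a 30 b1 40 31 90 31 ea
  t2: 31 30 90 40 31 90 ea ea

RES = [ 0x31  0x30  0x90  0x40  0x31  0x90  0xea  0xea ]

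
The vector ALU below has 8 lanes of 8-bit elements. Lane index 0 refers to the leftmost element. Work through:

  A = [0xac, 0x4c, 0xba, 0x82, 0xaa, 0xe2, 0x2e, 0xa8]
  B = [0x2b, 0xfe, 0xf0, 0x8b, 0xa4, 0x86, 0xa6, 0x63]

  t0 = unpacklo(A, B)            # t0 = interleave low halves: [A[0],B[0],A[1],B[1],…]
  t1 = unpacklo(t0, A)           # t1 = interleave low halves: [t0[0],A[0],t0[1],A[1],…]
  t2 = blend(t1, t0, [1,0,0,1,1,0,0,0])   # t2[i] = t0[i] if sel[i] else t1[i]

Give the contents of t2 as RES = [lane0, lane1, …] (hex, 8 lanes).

t0 = [0xac, 0x2b, 0x4c, 0xfe, 0xba, 0xf0, 0x82, 0x8b]
t1 = [0xac, 0xac, 0x2b, 0x4c, 0x4c, 0xba, 0xfe, 0x82]
t2 = [0xac, 0xac, 0x2b, 0xfe, 0xba, 0xba, 0xfe, 0x82]

RES = [0xac, 0xac, 0x2b, 0xfe, 0xba, 0xba, 0xfe, 0x82]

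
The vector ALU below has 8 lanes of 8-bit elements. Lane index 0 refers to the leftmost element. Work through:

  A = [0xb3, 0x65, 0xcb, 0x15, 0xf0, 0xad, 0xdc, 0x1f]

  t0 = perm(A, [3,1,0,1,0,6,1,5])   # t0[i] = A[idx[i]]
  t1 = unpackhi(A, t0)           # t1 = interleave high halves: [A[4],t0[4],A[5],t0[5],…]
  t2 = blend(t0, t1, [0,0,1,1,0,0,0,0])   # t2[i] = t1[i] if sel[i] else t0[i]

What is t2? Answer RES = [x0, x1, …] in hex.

RES = [ 0x15  0x65  0xad  0xdc  0xb3  0xdc  0x65  0xad ]

  t0: 15 65 b3 65 b3 dc 65 ad
  t1: f0 b3 ad dc dc 65 1f ad
  t2: 15 65 ad dc b3 dc 65 ad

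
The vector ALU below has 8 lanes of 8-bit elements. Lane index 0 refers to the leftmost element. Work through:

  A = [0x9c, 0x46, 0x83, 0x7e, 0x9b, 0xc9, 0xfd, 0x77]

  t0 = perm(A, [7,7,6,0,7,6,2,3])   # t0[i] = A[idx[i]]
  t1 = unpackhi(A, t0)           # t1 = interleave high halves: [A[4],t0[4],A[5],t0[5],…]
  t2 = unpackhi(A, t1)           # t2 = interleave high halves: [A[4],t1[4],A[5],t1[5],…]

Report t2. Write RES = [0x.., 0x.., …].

RES = [ 0x9b  0xfd  0xc9  0x83  0xfd  0x77  0x77  0x7e ]

t0 = [0x77, 0x77, 0xfd, 0x9c, 0x77, 0xfd, 0x83, 0x7e]
t1 = [0x9b, 0x77, 0xc9, 0xfd, 0xfd, 0x83, 0x77, 0x7e]
t2 = [0x9b, 0xfd, 0xc9, 0x83, 0xfd, 0x77, 0x77, 0x7e]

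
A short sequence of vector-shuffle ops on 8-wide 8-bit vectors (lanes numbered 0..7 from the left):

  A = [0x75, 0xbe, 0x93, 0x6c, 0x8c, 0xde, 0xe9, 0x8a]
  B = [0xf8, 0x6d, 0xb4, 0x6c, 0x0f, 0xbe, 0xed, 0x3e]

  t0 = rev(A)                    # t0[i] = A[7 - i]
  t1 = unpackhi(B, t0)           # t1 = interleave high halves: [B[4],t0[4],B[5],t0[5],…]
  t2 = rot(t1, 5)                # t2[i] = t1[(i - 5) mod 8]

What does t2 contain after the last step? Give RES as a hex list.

RES = [ 0x93  0xed  0xbe  0x3e  0x75  0x0f  0x6c  0xbe ]

→ t0 |8a|e9|de|8c|6c|93|be|75|
→ t1 |0f|6c|be|93|ed|be|3e|75|
→ t2 |93|ed|be|3e|75|0f|6c|be|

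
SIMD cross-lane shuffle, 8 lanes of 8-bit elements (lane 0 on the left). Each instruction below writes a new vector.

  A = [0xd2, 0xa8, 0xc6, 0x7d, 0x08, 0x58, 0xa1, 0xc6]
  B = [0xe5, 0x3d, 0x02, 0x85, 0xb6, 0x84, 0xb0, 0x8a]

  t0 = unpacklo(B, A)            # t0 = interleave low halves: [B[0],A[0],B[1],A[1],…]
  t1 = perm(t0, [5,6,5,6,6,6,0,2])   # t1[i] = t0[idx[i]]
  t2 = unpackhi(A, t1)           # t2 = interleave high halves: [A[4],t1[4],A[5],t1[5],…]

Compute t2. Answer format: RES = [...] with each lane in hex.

RES = [ 0x08  0x85  0x58  0x85  0xa1  0xe5  0xc6  0x3d ]

  t0: e5 d2 3d a8 02 c6 85 7d
  t1: c6 85 c6 85 85 85 e5 3d
  t2: 08 85 58 85 a1 e5 c6 3d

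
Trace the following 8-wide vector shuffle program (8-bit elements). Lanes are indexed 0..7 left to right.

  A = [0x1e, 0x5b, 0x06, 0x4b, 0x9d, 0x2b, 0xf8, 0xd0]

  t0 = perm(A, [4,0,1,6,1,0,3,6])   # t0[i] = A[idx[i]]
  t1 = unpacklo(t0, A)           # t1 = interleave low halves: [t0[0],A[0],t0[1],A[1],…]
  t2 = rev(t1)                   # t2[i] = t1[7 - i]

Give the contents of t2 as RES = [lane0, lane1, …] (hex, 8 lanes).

RES = [0x4b, 0xf8, 0x06, 0x5b, 0x5b, 0x1e, 0x1e, 0x9d]

t0 = [0x9d, 0x1e, 0x5b, 0xf8, 0x5b, 0x1e, 0x4b, 0xf8]
t1 = [0x9d, 0x1e, 0x1e, 0x5b, 0x5b, 0x06, 0xf8, 0x4b]
t2 = [0x4b, 0xf8, 0x06, 0x5b, 0x5b, 0x1e, 0x1e, 0x9d]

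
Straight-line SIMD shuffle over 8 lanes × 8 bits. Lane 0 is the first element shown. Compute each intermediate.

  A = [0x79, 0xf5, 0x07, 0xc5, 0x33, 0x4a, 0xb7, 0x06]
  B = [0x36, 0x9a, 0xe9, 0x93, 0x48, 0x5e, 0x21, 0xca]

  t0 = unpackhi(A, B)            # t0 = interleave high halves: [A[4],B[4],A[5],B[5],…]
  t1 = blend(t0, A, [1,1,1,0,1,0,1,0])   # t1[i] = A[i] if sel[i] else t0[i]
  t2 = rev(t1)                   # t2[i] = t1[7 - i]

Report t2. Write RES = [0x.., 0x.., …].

→ t0 |33|48|4a|5e|b7|21|06|ca|
→ t1 |79|f5|07|5e|33|21|b7|ca|
→ t2 |ca|b7|21|33|5e|07|f5|79|

RES = [0xca, 0xb7, 0x21, 0x33, 0x5e, 0x07, 0xf5, 0x79]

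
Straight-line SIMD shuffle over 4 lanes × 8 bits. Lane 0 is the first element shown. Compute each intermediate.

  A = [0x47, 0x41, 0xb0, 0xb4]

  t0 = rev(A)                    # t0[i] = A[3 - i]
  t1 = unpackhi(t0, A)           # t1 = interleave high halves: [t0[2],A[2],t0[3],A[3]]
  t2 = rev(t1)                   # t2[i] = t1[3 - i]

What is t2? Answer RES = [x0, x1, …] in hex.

RES = [0xb4, 0x47, 0xb0, 0x41]

t0 = [0xb4, 0xb0, 0x41, 0x47]
t1 = [0x41, 0xb0, 0x47, 0xb4]
t2 = [0xb4, 0x47, 0xb0, 0x41]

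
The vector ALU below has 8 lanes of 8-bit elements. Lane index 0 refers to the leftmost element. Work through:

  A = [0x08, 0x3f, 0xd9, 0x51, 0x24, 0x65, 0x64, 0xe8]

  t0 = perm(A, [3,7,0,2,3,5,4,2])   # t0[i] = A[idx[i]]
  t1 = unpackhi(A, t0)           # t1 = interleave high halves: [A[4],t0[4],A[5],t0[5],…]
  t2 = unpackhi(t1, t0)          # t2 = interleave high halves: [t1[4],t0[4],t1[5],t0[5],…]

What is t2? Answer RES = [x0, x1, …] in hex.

  t0: 51 e8 08 d9 51 65 24 d9
  t1: 24 51 65 65 64 24 e8 d9
  t2: 64 51 24 65 e8 24 d9 d9

RES = [0x64, 0x51, 0x24, 0x65, 0xe8, 0x24, 0xd9, 0xd9]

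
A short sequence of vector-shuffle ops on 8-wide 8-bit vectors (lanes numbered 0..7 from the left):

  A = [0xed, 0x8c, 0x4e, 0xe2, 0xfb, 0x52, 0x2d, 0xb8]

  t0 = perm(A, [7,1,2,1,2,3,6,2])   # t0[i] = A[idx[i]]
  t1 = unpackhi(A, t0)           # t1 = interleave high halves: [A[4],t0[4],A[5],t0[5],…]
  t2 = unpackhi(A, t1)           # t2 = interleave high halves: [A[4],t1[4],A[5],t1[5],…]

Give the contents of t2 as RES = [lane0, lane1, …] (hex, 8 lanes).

  t0: b8 8c 4e 8c 4e e2 2d 4e
  t1: fb 4e 52 e2 2d 2d b8 4e
  t2: fb 2d 52 2d 2d b8 b8 4e

RES = [0xfb, 0x2d, 0x52, 0x2d, 0x2d, 0xb8, 0xb8, 0x4e]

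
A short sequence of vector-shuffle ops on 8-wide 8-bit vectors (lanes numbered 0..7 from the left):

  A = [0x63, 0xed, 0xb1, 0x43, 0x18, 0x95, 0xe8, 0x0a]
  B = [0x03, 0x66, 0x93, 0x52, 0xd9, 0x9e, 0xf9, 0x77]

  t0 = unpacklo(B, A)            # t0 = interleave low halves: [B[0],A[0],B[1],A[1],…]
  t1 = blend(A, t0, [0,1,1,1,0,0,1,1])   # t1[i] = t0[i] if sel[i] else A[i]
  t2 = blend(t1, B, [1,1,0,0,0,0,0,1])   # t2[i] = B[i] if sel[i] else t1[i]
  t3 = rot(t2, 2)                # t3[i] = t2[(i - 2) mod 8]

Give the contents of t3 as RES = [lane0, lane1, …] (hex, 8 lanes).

→ t0 |03|63|66|ed|93|b1|52|43|
→ t1 |63|63|66|ed|18|95|52|43|
→ t2 |03|66|66|ed|18|95|52|77|
→ t3 |52|77|03|66|66|ed|18|95|

RES = [ 0x52  0x77  0x03  0x66  0x66  0xed  0x18  0x95 ]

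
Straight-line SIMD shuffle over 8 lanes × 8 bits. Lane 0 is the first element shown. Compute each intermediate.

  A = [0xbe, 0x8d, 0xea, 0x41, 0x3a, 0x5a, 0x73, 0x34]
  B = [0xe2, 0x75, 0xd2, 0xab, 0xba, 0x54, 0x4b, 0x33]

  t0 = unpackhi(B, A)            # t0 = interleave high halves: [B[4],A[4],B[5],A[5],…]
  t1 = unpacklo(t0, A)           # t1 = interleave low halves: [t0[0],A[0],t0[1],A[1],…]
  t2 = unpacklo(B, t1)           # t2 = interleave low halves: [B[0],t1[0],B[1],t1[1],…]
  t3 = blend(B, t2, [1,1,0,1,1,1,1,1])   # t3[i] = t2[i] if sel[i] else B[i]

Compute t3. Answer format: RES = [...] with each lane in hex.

RES = [ 0xe2  0xba  0xd2  0xbe  0xd2  0x3a  0xab  0x8d ]

  t0: ba 3a 54 5a 4b 73 33 34
  t1: ba be 3a 8d 54 ea 5a 41
  t2: e2 ba 75 be d2 3a ab 8d
  t3: e2 ba d2 be d2 3a ab 8d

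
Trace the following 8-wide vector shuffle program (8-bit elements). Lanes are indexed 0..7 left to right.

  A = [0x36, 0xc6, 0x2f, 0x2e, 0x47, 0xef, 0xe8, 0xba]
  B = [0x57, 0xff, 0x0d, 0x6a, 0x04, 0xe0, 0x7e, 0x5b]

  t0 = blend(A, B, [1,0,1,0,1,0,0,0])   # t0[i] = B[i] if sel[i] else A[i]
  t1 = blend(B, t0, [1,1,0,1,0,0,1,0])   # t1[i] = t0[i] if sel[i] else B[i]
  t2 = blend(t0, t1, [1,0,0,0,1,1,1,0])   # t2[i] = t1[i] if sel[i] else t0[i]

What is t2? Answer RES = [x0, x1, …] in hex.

RES = [ 0x57  0xc6  0x0d  0x2e  0x04  0xe0  0xe8  0xba ]

  t0: 57 c6 0d 2e 04 ef e8 ba
  t1: 57 c6 0d 2e 04 e0 e8 5b
  t2: 57 c6 0d 2e 04 e0 e8 ba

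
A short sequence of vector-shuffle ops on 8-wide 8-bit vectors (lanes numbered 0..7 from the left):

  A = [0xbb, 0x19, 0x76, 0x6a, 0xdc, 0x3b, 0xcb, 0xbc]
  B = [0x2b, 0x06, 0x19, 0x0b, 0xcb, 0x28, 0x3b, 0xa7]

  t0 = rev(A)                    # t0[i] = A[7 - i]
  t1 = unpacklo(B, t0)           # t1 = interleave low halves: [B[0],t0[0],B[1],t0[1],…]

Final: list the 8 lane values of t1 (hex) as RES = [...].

RES = [0x2b, 0xbc, 0x06, 0xcb, 0x19, 0x3b, 0x0b, 0xdc]

→ t0 |bc|cb|3b|dc|6a|76|19|bb|
→ t1 |2b|bc|06|cb|19|3b|0b|dc|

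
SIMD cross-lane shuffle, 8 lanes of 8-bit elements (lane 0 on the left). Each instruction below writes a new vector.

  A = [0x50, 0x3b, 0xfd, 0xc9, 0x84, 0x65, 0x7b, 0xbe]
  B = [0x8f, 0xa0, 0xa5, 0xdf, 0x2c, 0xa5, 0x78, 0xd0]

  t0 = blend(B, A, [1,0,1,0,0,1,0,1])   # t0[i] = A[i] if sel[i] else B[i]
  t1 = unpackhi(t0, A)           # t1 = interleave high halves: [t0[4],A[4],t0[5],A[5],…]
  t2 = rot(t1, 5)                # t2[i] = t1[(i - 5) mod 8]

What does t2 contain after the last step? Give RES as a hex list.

RES = [ 0x65  0x78  0x7b  0xbe  0xbe  0x2c  0x84  0x65 ]

t0 = [0x50, 0xa0, 0xfd, 0xdf, 0x2c, 0x65, 0x78, 0xbe]
t1 = [0x2c, 0x84, 0x65, 0x65, 0x78, 0x7b, 0xbe, 0xbe]
t2 = [0x65, 0x78, 0x7b, 0xbe, 0xbe, 0x2c, 0x84, 0x65]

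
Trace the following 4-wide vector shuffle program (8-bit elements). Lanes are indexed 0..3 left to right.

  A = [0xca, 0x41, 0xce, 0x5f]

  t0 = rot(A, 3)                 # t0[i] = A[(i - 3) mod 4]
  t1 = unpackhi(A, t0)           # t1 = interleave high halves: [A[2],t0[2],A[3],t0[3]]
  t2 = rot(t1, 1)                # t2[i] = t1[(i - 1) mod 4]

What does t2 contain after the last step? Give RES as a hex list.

→ t0 |41|ce|5f|ca|
→ t1 |ce|5f|5f|ca|
→ t2 |ca|ce|5f|5f|

RES = [ 0xca  0xce  0x5f  0x5f ]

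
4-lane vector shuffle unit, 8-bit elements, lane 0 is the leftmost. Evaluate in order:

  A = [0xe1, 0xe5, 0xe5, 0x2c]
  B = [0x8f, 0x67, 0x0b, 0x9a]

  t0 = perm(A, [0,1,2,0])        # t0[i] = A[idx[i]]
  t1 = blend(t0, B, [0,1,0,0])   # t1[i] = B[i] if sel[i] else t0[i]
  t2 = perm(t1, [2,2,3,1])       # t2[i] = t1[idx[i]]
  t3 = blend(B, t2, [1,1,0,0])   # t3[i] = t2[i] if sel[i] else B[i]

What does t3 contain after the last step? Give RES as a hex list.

RES = [0xe5, 0xe5, 0x0b, 0x9a]

→ t0 |e1|e5|e5|e1|
→ t1 |e1|67|e5|e1|
→ t2 |e5|e5|e1|67|
→ t3 |e5|e5|0b|9a|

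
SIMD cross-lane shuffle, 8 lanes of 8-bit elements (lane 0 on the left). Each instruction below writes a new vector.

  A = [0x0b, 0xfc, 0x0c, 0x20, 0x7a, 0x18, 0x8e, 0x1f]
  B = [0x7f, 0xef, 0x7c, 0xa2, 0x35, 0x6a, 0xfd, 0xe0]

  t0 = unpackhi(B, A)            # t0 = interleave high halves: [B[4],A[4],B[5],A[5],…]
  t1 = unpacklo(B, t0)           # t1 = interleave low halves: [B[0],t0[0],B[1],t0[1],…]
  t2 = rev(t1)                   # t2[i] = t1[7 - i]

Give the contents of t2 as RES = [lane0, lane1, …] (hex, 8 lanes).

RES = [0x18, 0xa2, 0x6a, 0x7c, 0x7a, 0xef, 0x35, 0x7f]

→ t0 |35|7a|6a|18|fd|8e|e0|1f|
→ t1 |7f|35|ef|7a|7c|6a|a2|18|
→ t2 |18|a2|6a|7c|7a|ef|35|7f|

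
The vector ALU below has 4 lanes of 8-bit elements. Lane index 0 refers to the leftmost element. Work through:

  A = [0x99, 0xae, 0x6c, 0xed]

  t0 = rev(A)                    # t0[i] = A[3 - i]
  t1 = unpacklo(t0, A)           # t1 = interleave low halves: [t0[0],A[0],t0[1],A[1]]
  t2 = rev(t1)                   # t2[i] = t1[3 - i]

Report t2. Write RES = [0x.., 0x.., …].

RES = [ 0xae  0x6c  0x99  0xed ]

  t0: ed 6c ae 99
  t1: ed 99 6c ae
  t2: ae 6c 99 ed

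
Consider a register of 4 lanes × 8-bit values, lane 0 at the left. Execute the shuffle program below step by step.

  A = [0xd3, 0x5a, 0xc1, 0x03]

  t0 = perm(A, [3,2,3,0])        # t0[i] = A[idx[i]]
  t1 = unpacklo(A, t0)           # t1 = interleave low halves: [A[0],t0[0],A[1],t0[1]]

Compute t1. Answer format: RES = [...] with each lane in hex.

RES = [0xd3, 0x03, 0x5a, 0xc1]

→ t0 |03|c1|03|d3|
→ t1 |d3|03|5a|c1|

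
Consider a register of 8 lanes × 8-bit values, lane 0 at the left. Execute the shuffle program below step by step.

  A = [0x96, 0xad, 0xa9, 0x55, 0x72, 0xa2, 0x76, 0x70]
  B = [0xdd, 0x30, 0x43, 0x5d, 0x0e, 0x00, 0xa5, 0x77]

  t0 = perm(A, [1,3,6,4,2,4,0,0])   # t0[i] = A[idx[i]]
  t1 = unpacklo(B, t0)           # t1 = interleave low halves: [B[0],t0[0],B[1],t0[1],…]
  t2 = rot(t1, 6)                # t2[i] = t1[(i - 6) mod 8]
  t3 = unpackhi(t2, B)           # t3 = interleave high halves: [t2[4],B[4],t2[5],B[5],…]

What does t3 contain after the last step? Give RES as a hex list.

RES = [ 0x5d  0x0e  0x72  0x00  0xdd  0xa5  0xad  0x77 ]

t0 = [0xad, 0x55, 0x76, 0x72, 0xa9, 0x72, 0x96, 0x96]
t1 = [0xdd, 0xad, 0x30, 0x55, 0x43, 0x76, 0x5d, 0x72]
t2 = [0x30, 0x55, 0x43, 0x76, 0x5d, 0x72, 0xdd, 0xad]
t3 = [0x5d, 0x0e, 0x72, 0x00, 0xdd, 0xa5, 0xad, 0x77]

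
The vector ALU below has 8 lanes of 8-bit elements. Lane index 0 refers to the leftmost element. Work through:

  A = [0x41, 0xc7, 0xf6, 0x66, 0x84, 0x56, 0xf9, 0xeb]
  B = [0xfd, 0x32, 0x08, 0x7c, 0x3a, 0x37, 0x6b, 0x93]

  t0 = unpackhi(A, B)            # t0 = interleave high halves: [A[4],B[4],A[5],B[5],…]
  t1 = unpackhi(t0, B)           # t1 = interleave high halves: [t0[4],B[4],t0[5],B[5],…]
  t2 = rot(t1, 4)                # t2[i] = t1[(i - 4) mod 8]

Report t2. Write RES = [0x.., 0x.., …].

RES = [0xeb, 0x6b, 0x93, 0x93, 0xf9, 0x3a, 0x6b, 0x37]

→ t0 |84|3a|56|37|f9|6b|eb|93|
→ t1 |f9|3a|6b|37|eb|6b|93|93|
→ t2 |eb|6b|93|93|f9|3a|6b|37|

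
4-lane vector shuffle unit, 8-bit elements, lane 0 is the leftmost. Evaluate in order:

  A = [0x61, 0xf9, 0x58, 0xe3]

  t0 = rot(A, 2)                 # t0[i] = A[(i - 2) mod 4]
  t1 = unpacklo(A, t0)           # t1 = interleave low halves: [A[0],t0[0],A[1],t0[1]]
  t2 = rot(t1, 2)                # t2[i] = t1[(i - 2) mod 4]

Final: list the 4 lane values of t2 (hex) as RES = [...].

  t0: 58 e3 61 f9
  t1: 61 58 f9 e3
  t2: f9 e3 61 58

RES = [ 0xf9  0xe3  0x61  0x58 ]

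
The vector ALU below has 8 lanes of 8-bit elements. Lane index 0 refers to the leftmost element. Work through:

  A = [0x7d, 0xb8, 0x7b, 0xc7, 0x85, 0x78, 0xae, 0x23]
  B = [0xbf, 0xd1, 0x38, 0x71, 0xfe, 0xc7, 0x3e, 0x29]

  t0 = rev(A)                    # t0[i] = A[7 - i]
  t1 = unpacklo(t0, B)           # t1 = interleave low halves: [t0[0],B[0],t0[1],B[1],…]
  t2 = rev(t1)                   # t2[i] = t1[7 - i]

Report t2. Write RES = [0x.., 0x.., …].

RES = [ 0x71  0x85  0x38  0x78  0xd1  0xae  0xbf  0x23 ]

  t0: 23 ae 78 85 c7 7b b8 7d
  t1: 23 bf ae d1 78 38 85 71
  t2: 71 85 38 78 d1 ae bf 23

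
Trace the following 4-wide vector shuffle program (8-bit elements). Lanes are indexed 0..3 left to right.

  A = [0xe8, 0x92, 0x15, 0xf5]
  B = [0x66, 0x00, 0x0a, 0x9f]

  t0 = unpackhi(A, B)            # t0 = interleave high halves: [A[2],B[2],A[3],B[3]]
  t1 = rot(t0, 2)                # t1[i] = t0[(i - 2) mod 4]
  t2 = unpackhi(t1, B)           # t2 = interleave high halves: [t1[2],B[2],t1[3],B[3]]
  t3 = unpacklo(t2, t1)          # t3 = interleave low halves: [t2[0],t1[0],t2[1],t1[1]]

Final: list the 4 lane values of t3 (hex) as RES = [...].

RES = [0x15, 0xf5, 0x0a, 0x9f]

  t0: 15 0a f5 9f
  t1: f5 9f 15 0a
  t2: 15 0a 0a 9f
  t3: 15 f5 0a 9f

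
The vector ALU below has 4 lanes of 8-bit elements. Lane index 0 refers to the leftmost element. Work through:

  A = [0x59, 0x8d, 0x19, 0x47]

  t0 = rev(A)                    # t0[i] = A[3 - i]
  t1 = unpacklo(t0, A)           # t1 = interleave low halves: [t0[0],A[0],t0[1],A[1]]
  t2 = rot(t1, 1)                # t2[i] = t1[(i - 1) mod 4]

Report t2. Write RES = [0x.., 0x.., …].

  t0: 47 19 8d 59
  t1: 47 59 19 8d
  t2: 8d 47 59 19

RES = [0x8d, 0x47, 0x59, 0x19]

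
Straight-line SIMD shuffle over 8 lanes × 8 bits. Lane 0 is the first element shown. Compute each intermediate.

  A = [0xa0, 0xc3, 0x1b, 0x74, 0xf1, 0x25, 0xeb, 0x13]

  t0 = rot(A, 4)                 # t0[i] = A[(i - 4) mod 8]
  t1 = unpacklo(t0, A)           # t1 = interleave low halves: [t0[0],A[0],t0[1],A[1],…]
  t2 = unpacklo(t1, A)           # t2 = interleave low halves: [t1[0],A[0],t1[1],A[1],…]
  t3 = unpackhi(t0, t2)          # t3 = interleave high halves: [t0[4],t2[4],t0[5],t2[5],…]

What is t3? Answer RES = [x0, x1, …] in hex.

RES = [ 0xa0  0x25  0xc3  0x1b  0x1b  0xc3  0x74  0x74 ]

t0 = [0xf1, 0x25, 0xeb, 0x13, 0xa0, 0xc3, 0x1b, 0x74]
t1 = [0xf1, 0xa0, 0x25, 0xc3, 0xeb, 0x1b, 0x13, 0x74]
t2 = [0xf1, 0xa0, 0xa0, 0xc3, 0x25, 0x1b, 0xc3, 0x74]
t3 = [0xa0, 0x25, 0xc3, 0x1b, 0x1b, 0xc3, 0x74, 0x74]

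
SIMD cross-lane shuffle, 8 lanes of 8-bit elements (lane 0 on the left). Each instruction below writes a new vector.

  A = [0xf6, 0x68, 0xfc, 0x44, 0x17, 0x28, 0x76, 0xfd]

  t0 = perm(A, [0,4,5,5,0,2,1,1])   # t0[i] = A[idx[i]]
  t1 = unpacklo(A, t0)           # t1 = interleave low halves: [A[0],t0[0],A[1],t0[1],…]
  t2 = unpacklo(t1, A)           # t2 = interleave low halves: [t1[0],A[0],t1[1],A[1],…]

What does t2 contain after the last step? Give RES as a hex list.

RES = [0xf6, 0xf6, 0xf6, 0x68, 0x68, 0xfc, 0x17, 0x44]

→ t0 |f6|17|28|28|f6|fc|68|68|
→ t1 |f6|f6|68|17|fc|28|44|28|
→ t2 |f6|f6|f6|68|68|fc|17|44|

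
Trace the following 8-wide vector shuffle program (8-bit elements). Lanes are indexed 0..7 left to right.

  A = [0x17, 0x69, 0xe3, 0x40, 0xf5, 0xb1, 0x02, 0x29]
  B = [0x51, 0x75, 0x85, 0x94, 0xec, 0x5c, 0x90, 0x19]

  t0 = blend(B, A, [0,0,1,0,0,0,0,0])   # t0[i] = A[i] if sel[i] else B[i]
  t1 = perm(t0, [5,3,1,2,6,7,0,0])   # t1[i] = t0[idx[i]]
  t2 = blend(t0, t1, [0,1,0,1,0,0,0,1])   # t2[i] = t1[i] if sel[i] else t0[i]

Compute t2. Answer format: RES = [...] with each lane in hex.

  t0: 51 75 e3 94 ec 5c 90 19
  t1: 5c 94 75 e3 90 19 51 51
  t2: 51 94 e3 e3 ec 5c 90 51

RES = [ 0x51  0x94  0xe3  0xe3  0xec  0x5c  0x90  0x51 ]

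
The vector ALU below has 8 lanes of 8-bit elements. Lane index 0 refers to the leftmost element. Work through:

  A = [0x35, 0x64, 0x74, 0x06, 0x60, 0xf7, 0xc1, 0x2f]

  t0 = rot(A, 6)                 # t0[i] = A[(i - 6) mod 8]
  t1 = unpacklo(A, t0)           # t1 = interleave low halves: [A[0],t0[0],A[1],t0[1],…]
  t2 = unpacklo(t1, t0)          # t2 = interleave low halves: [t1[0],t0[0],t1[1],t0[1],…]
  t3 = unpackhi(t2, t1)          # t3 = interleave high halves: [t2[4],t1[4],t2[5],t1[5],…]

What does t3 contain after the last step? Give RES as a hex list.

RES = [0x64, 0x74, 0x60, 0x60, 0x06, 0x06, 0xf7, 0xf7]

t0 = [0x74, 0x06, 0x60, 0xf7, 0xc1, 0x2f, 0x35, 0x64]
t1 = [0x35, 0x74, 0x64, 0x06, 0x74, 0x60, 0x06, 0xf7]
t2 = [0x35, 0x74, 0x74, 0x06, 0x64, 0x60, 0x06, 0xf7]
t3 = [0x64, 0x74, 0x60, 0x60, 0x06, 0x06, 0xf7, 0xf7]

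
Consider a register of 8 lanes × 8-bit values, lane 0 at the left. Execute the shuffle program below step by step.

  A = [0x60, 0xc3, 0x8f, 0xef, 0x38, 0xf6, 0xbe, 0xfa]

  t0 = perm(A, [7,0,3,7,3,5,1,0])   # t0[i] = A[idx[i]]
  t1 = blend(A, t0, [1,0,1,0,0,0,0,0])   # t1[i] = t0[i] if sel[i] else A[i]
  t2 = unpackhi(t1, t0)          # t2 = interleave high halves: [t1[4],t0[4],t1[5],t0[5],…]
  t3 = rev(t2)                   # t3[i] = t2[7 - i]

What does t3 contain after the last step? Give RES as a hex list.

RES = [0x60, 0xfa, 0xc3, 0xbe, 0xf6, 0xf6, 0xef, 0x38]

t0 = [0xfa, 0x60, 0xef, 0xfa, 0xef, 0xf6, 0xc3, 0x60]
t1 = [0xfa, 0xc3, 0xef, 0xef, 0x38, 0xf6, 0xbe, 0xfa]
t2 = [0x38, 0xef, 0xf6, 0xf6, 0xbe, 0xc3, 0xfa, 0x60]
t3 = [0x60, 0xfa, 0xc3, 0xbe, 0xf6, 0xf6, 0xef, 0x38]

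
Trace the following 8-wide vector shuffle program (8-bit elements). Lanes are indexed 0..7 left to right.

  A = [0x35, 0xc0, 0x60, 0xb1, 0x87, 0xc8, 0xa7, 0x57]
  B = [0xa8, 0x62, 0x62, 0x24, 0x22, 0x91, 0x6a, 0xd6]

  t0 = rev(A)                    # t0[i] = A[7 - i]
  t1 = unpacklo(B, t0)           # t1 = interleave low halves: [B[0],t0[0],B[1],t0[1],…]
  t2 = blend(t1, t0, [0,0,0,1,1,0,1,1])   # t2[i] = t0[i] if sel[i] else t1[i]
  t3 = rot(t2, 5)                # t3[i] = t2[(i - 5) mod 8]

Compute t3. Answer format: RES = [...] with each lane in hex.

→ t0 |57|a7|c8|87|b1|60|c0|35|
→ t1 |a8|57|62|a7|62|c8|24|87|
→ t2 |a8|57|62|87|b1|c8|c0|35|
→ t3 |87|b1|c8|c0|35|a8|57|62|

RES = [ 0x87  0xb1  0xc8  0xc0  0x35  0xa8  0x57  0x62 ]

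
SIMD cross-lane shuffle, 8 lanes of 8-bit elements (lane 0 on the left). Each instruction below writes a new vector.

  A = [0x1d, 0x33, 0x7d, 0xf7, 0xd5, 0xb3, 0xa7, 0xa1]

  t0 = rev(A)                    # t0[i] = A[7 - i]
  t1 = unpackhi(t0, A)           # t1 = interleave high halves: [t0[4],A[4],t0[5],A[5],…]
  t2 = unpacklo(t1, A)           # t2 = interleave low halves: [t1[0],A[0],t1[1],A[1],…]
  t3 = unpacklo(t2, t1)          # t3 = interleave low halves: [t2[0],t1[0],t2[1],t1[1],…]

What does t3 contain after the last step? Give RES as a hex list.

RES = [0xf7, 0xf7, 0x1d, 0xd5, 0xd5, 0x7d, 0x33, 0xb3]

  t0: a1 a7 b3 d5 f7 7d 33 1d
  t1: f7 d5 7d b3 33 a7 1d a1
  t2: f7 1d d5 33 7d 7d b3 f7
  t3: f7 f7 1d d5 d5 7d 33 b3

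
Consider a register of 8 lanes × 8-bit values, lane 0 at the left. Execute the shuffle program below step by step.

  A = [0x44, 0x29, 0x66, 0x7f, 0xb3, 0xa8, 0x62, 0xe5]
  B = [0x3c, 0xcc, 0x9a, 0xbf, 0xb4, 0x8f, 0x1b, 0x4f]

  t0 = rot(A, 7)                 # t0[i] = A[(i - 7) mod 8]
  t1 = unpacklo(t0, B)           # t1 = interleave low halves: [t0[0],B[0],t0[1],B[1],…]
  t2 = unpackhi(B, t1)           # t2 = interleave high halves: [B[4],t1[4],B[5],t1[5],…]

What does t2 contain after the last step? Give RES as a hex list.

RES = [0xb4, 0x7f, 0x8f, 0x9a, 0x1b, 0xb3, 0x4f, 0xbf]

→ t0 |29|66|7f|b3|a8|62|e5|44|
→ t1 |29|3c|66|cc|7f|9a|b3|bf|
→ t2 |b4|7f|8f|9a|1b|b3|4f|bf|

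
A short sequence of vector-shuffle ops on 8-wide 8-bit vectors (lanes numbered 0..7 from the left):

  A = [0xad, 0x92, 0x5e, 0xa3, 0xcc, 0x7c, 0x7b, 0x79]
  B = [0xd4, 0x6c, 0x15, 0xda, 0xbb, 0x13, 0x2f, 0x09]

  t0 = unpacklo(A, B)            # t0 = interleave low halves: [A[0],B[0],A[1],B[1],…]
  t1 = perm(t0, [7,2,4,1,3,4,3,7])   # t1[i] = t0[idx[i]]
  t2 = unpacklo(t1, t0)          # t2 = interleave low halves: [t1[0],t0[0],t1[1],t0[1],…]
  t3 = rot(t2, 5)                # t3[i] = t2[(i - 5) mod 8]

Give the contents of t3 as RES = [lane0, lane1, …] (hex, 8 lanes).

t0 = [0xad, 0xd4, 0x92, 0x6c, 0x5e, 0x15, 0xa3, 0xda]
t1 = [0xda, 0x92, 0x5e, 0xd4, 0x6c, 0x5e, 0x6c, 0xda]
t2 = [0xda, 0xad, 0x92, 0xd4, 0x5e, 0x92, 0xd4, 0x6c]
t3 = [0xd4, 0x5e, 0x92, 0xd4, 0x6c, 0xda, 0xad, 0x92]

RES = [ 0xd4  0x5e  0x92  0xd4  0x6c  0xda  0xad  0x92 ]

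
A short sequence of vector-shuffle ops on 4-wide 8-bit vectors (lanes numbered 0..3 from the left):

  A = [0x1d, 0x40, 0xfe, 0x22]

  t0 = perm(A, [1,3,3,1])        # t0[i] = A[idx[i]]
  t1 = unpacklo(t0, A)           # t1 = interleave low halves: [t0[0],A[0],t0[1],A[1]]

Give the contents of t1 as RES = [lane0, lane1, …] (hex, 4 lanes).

→ t0 |40|22|22|40|
→ t1 |40|1d|22|40|

RES = [0x40, 0x1d, 0x22, 0x40]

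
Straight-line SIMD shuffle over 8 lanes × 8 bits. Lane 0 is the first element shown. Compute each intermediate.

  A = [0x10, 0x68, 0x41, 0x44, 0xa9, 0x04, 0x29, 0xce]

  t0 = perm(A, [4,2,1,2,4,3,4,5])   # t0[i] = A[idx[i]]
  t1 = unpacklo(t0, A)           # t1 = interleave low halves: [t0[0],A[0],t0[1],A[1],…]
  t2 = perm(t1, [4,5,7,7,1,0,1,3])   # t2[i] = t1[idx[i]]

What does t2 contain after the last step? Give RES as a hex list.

t0 = [0xa9, 0x41, 0x68, 0x41, 0xa9, 0x44, 0xa9, 0x04]
t1 = [0xa9, 0x10, 0x41, 0x68, 0x68, 0x41, 0x41, 0x44]
t2 = [0x68, 0x41, 0x44, 0x44, 0x10, 0xa9, 0x10, 0x68]

RES = [0x68, 0x41, 0x44, 0x44, 0x10, 0xa9, 0x10, 0x68]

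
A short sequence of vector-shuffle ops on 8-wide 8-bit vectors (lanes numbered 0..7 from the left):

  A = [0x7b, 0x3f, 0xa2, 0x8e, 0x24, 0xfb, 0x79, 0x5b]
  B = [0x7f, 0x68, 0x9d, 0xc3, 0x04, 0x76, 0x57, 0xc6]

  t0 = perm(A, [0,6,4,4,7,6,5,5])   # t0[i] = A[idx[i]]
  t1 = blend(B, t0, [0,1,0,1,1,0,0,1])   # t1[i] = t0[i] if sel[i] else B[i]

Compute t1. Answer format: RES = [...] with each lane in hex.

  t0: 7b 79 24 24 5b 79 fb fb
  t1: 7f 79 9d 24 5b 76 57 fb

RES = [ 0x7f  0x79  0x9d  0x24  0x5b  0x76  0x57  0xfb ]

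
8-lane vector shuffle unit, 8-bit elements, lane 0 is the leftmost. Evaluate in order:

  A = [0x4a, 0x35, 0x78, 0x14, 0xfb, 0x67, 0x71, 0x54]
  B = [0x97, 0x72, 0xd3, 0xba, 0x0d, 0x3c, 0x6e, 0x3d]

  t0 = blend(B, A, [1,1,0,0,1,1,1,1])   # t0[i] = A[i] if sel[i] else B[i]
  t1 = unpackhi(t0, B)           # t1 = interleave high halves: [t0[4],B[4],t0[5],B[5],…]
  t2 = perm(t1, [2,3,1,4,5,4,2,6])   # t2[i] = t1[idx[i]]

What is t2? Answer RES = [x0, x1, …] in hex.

RES = [ 0x67  0x3c  0x0d  0x71  0x6e  0x71  0x67  0x54 ]

  t0: 4a 35 d3 ba fb 67 71 54
  t1: fb 0d 67 3c 71 6e 54 3d
  t2: 67 3c 0d 71 6e 71 67 54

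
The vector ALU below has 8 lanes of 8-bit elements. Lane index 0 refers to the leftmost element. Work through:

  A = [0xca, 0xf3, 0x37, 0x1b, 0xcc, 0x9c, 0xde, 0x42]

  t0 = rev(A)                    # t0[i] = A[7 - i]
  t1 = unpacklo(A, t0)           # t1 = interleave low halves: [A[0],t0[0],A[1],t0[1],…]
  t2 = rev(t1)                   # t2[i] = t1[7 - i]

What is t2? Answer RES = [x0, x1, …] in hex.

RES = [0xcc, 0x1b, 0x9c, 0x37, 0xde, 0xf3, 0x42, 0xca]

t0 = [0x42, 0xde, 0x9c, 0xcc, 0x1b, 0x37, 0xf3, 0xca]
t1 = [0xca, 0x42, 0xf3, 0xde, 0x37, 0x9c, 0x1b, 0xcc]
t2 = [0xcc, 0x1b, 0x9c, 0x37, 0xde, 0xf3, 0x42, 0xca]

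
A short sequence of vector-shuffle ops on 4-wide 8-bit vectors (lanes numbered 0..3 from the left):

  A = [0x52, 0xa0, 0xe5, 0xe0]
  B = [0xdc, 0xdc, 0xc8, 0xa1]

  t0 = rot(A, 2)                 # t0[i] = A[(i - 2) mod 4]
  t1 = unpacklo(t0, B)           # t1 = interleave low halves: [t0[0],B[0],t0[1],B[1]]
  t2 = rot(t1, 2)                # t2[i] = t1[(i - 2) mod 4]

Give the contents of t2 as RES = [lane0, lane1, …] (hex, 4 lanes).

RES = [0xe0, 0xdc, 0xe5, 0xdc]

→ t0 |e5|e0|52|a0|
→ t1 |e5|dc|e0|dc|
→ t2 |e0|dc|e5|dc|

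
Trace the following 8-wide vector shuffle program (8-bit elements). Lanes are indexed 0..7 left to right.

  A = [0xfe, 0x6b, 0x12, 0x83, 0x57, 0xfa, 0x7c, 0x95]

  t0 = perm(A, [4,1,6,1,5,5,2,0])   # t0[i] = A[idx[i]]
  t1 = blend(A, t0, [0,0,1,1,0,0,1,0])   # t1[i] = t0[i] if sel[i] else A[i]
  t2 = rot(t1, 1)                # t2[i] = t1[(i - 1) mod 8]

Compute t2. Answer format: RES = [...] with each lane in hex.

RES = [ 0x95  0xfe  0x6b  0x7c  0x6b  0x57  0xfa  0x12 ]

→ t0 |57|6b|7c|6b|fa|fa|12|fe|
→ t1 |fe|6b|7c|6b|57|fa|12|95|
→ t2 |95|fe|6b|7c|6b|57|fa|12|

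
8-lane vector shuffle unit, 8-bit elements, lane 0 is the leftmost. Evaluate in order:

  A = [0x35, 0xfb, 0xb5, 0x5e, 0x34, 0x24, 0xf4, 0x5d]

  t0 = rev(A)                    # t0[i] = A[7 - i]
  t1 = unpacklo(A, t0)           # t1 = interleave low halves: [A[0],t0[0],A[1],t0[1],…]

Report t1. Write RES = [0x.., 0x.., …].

RES = [0x35, 0x5d, 0xfb, 0xf4, 0xb5, 0x24, 0x5e, 0x34]

t0 = [0x5d, 0xf4, 0x24, 0x34, 0x5e, 0xb5, 0xfb, 0x35]
t1 = [0x35, 0x5d, 0xfb, 0xf4, 0xb5, 0x24, 0x5e, 0x34]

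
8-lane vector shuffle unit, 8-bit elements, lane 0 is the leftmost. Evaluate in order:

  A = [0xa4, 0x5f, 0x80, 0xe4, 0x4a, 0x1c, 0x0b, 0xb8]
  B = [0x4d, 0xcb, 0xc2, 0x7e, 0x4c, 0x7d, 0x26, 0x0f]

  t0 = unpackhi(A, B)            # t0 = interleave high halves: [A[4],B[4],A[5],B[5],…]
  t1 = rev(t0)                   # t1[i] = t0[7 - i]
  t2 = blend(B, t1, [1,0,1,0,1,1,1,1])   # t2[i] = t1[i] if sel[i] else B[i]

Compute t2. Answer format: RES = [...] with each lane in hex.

  t0: 4a 4c 1c 7d 0b 26 b8 0f
  t1: 0f b8 26 0b 7d 1c 4c 4a
  t2: 0f cb 26 7e 7d 1c 4c 4a

RES = [0x0f, 0xcb, 0x26, 0x7e, 0x7d, 0x1c, 0x4c, 0x4a]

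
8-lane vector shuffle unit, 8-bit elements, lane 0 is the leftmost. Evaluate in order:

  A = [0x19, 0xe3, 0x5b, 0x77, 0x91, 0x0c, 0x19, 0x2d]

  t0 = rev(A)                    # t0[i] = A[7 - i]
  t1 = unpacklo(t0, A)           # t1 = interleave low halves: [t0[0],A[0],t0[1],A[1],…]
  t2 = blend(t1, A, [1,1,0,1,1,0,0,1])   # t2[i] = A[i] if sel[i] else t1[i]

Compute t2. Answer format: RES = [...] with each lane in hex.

  t0: 2d 19 0c 91 77 5b e3 19
  t1: 2d 19 19 e3 0c 5b 91 77
  t2: 19 e3 19 77 91 5b 91 2d

RES = [ 0x19  0xe3  0x19  0x77  0x91  0x5b  0x91  0x2d ]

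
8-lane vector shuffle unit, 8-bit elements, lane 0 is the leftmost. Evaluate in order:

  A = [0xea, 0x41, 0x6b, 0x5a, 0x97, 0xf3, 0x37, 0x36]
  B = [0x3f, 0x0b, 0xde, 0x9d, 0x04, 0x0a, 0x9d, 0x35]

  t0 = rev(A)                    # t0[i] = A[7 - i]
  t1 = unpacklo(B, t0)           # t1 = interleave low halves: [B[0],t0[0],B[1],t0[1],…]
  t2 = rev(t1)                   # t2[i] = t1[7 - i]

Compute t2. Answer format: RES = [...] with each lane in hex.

RES = [0x97, 0x9d, 0xf3, 0xde, 0x37, 0x0b, 0x36, 0x3f]

t0 = [0x36, 0x37, 0xf3, 0x97, 0x5a, 0x6b, 0x41, 0xea]
t1 = [0x3f, 0x36, 0x0b, 0x37, 0xde, 0xf3, 0x9d, 0x97]
t2 = [0x97, 0x9d, 0xf3, 0xde, 0x37, 0x0b, 0x36, 0x3f]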